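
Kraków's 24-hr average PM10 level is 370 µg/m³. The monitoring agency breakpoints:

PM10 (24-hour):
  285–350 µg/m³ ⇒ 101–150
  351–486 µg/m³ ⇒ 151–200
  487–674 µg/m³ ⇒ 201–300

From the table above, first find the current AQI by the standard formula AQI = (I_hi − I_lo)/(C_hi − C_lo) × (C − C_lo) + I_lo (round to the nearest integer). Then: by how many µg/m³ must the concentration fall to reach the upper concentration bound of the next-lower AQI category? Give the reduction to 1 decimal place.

PM10 370: bracket 351–486 → index 151–200; slope 49/135, offset 19.
AQI = 151 + 49/135·19 ≈ 157.90 ⇒ 158.
Current AQI 158 is in the Unhealthy range (151–200). The next-lower category tops out at AQI 150, whose upper concentration bound is 350 µg/m³.
Reduction needed = 370 − 350 = 20.0 µg/m³.

20.0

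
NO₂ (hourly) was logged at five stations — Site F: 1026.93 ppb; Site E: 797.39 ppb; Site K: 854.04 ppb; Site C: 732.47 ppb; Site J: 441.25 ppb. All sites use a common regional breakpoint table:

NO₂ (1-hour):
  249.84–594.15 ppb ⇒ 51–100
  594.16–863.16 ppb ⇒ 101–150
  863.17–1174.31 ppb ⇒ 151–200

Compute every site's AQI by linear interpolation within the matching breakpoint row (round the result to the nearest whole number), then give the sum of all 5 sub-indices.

Site F 1026.93: bracket 863.17–1174.31 → index 151–200; slope 49/311.14, offset 163.76.
AQI = 151 + 49/311.14·163.76 ≈ 176.79 ⇒ 177.
Site E: 797.39 lies in 594.16–863.16, so I_lo=101, I_hi=150, C_lo=594.16, C_hi=863.16.
(150−101)/(863.16−594.16) × (797.39−594.16) + 101 = 49/269.00 × 203.23 + 101 ≈ 138.02 → 138.
Site K 854.04: bracket 594.16–863.16 → index 101–150; slope 49/269.00, offset 259.88.
AQI = 101 + 49/269.00·259.88 ≈ 148.34 ⇒ 148.
Site C: 732.47 lies in 594.16–863.16, so I_lo=101, I_hi=150, C_lo=594.16, C_hi=863.16.
(150−101)/(863.16−594.16) × (732.47−594.16) + 101 = 49/269.00 × 138.31 + 101 ≈ 126.19 → 126.
Site J: 441.25 ∈ [249.84, 594.15] ↔ index [51, 100].
51 + (441.25−249.84)·(100−51)/(594.15−249.84) = 51 + 191.41·49/344.31 ≈ 78.24, so AQI = 78.
AQIs: Site F=177, Site E=138, Site K=148, Site C=126, Site J=78. Sum = 177 + 138 + 148 + 126 + 78 = 667.

667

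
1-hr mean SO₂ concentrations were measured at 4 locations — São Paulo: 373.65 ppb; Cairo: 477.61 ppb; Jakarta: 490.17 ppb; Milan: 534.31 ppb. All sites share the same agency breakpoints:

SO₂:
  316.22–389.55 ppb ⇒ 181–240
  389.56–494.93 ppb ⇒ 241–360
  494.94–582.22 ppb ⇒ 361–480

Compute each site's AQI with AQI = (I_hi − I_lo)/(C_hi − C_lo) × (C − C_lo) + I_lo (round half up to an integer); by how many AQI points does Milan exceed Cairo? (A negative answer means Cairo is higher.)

São Paulo: 373.65 ∈ [316.22, 389.55] ↔ index [181, 240].
181 + (373.65−316.22)·(240−181)/(389.55−316.22) = 181 + 57.43·59/73.33 ≈ 227.21, so AQI = 227.
Cairo: 477.61 lies in 389.56–494.93, so I_lo=241, I_hi=360, C_lo=389.56, C_hi=494.93.
(360−241)/(494.93−389.56) × (477.61−389.56) + 241 = 119/105.37 × 88.05 + 241 ≈ 340.44 → 340.
Jakarta: 490.17 ∈ [389.56, 494.93] ↔ index [241, 360].
241 + (490.17−389.56)·(360−241)/(494.93−389.56) = 241 + 100.61·119/105.37 ≈ 354.62, so AQI = 355.
Milan 534.31: bracket 494.94–582.22 → index 361–480; slope 119/87.28, offset 39.37.
AQI = 361 + 119/87.28·39.37 ≈ 414.68 ⇒ 415.
AQIs: São Paulo=227, Cairo=340, Jakarta=355, Milan=415. Milan (415) − Cairo (340) = 75.

75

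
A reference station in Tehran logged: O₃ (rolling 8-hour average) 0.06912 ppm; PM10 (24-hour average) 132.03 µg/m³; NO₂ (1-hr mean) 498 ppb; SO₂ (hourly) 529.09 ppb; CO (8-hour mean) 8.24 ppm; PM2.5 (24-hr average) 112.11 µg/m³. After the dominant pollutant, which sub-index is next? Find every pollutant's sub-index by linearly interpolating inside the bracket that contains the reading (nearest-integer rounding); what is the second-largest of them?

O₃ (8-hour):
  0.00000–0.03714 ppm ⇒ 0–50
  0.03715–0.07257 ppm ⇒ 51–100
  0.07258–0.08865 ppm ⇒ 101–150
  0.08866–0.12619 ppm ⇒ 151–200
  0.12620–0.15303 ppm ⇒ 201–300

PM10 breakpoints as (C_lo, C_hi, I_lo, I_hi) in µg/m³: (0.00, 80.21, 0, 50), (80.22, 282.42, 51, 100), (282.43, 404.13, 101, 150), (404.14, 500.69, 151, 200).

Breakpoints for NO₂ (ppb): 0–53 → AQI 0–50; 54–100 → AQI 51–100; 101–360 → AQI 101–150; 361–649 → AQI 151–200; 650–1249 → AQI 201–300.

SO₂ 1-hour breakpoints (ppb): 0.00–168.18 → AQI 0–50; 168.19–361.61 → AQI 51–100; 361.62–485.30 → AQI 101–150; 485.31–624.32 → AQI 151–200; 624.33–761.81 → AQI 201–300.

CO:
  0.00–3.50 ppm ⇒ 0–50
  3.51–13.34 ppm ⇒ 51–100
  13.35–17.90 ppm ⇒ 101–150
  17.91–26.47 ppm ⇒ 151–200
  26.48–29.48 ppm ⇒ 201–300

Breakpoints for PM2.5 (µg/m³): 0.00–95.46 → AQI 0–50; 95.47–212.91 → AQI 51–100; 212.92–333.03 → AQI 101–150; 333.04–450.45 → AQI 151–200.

166

O₃: 0.06912 lies in 0.03715–0.07257, so I_lo=51, I_hi=100, C_lo=0.03715, C_hi=0.07257.
(100−51)/(0.07257−0.03715) × (0.06912−0.03715) + 51 = 49/0.03542 × 0.03197 + 51 ≈ 95.23 → 95.
PM10: 132.03 lies in 80.22–282.42, so I_lo=51, I_hi=100, C_lo=80.22, C_hi=282.42.
(100−51)/(282.42−80.22) × (132.03−80.22) + 51 = 49/202.20 × 51.81 + 51 ≈ 63.56 → 64.
NO₂: 498 ∈ [361, 649] ↔ index [151, 200].
151 + (498−361)·(200−151)/(649−361) = 151 + 137·49/288 ≈ 174.31, so AQI = 174.
SO₂: 529.09 ∈ [485.31, 624.32] ↔ index [151, 200].
151 + (529.09−485.31)·(200−151)/(624.32−485.31) = 151 + 43.78·49/139.01 ≈ 166.43, so AQI = 166.
CO: 8.24 lies in 3.51–13.34, so I_lo=51, I_hi=100, C_lo=3.51, C_hi=13.34.
(100−51)/(13.34−3.51) × (8.24−3.51) + 51 = 49/9.83 × 4.73 + 51 ≈ 74.58 → 75.
PM2.5 112.11: bracket 95.47–212.91 → index 51–100; slope 49/117.44, offset 16.64.
AQI = 51 + 49/117.44·16.64 ≈ 57.94 ⇒ 58.
Sub-indices: O₃→95, PM10→64, NO₂→174, SO₂→166, CO→75, PM2.5→58. Ranked high→low: 174, 166, 95, 75, 64, 58. Second-highest sub-index = 166.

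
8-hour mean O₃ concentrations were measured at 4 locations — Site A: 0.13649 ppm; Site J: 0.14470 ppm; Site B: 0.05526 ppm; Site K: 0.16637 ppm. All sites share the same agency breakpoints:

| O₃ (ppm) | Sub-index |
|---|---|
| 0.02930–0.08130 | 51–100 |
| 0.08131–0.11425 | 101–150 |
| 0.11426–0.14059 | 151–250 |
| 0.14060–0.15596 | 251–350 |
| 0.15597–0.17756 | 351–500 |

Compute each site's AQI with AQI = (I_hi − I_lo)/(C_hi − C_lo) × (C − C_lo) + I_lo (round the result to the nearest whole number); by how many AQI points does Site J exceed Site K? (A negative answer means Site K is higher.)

-146

Site A: row 0.11426–0.14059 (AQI 151–250). (250−151)·(0.13649−0.11426)/(0.14059−0.11426) + 151 = 99·0.02223/0.02633 + 151 ≈ 234.58 → 235.
Site J: 0.14470 ∈ [0.14060, 0.15596] ↔ index [251, 350].
251 + (0.14470−0.14060)·(350−251)/(0.15596−0.14060) = 251 + 0.00410·99/0.01536 ≈ 277.43, so AQI = 277.
Site B: row 0.02930–0.08130 (AQI 51–100). (100−51)·(0.05526−0.02930)/(0.08130−0.02930) + 51 = 49·0.02596/0.05200 + 51 ≈ 75.46 → 75.
Site K: row 0.15597–0.17756 (AQI 351–500). (500−351)·(0.16637−0.15597)/(0.17756−0.15597) + 351 = 149·0.01040/0.02159 + 351 ≈ 422.77 → 423.
AQIs: Site A=235, Site J=277, Site B=75, Site K=423. Site J (277) − Site K (423) = -146.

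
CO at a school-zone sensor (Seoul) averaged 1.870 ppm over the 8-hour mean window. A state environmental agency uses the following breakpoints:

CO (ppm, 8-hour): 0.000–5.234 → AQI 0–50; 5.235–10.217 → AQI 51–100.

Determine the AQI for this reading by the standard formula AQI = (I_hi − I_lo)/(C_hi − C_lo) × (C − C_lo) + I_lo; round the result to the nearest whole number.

18

CO: 1.870 lies in 0.000–5.234, so I_lo=0, I_hi=50, C_lo=0.000, C_hi=5.234.
(50−0)/(5.234−0.000) × (1.870−0.000) + 0 = 50/5.234 × 1.870 + 0 ≈ 17.86 → 18.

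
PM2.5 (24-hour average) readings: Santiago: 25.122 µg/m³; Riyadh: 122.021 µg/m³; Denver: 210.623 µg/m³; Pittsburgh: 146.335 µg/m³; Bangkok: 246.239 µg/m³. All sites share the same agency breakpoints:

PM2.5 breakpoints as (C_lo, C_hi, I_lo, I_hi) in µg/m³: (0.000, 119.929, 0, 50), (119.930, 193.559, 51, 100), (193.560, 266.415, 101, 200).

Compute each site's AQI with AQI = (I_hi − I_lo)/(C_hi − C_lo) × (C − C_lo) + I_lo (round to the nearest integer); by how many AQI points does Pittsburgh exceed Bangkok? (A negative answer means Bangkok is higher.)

Santiago: 25.122 lies in 0.000–119.929, so I_lo=0, I_hi=50, C_lo=0.000, C_hi=119.929.
(50−0)/(119.929−0.000) × (25.122−0.000) + 0 = 50/119.929 × 25.122 + 0 ≈ 10.47 → 10.
Riyadh: 122.021 lies in 119.930–193.559, so I_lo=51, I_hi=100, C_lo=119.930, C_hi=193.559.
(100−51)/(193.559−119.930) × (122.021−119.930) + 51 = 49/73.629 × 2.091 + 51 ≈ 52.39 → 52.
Denver: 210.623 lies in 193.560–266.415, so I_lo=101, I_hi=200, C_lo=193.560, C_hi=266.415.
(200−101)/(266.415−193.560) × (210.623−193.560) + 101 = 99/72.855 × 17.063 + 101 ≈ 124.19 → 124.
Pittsburgh: 146.335 lies in 119.930–193.559, so I_lo=51, I_hi=100, C_lo=119.930, C_hi=193.559.
(100−51)/(193.559−119.930) × (146.335−119.930) + 51 = 49/73.629 × 26.405 + 51 ≈ 68.57 → 69.
Bangkok: 246.239 lies in 193.560–266.415, so I_lo=101, I_hi=200, C_lo=193.560, C_hi=266.415.
(200−101)/(266.415−193.560) × (246.239−193.560) + 101 = 99/72.855 × 52.679 + 101 ≈ 172.58 → 173.
AQIs: Santiago=10, Riyadh=52, Denver=124, Pittsburgh=69, Bangkok=173. Pittsburgh (69) − Bangkok (173) = -104.

-104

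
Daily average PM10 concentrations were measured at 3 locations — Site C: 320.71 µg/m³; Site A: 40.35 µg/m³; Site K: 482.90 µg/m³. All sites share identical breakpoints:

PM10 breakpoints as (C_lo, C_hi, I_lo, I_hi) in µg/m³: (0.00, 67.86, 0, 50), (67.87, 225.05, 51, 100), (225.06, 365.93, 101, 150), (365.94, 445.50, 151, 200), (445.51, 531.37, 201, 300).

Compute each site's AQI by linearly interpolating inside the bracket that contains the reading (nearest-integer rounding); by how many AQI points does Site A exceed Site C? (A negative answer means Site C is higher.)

Site C: row 225.06–365.93 (AQI 101–150). (150−101)·(320.71−225.06)/(365.93−225.06) + 101 = 49·95.65/140.87 + 101 ≈ 134.27 → 134.
Site A: row 0.00–67.86 (AQI 0–50). (50−0)·(40.35−0.00)/(67.86−0.00) + 0 = 50·40.35/67.86 + 0 ≈ 29.73 → 30.
Site K: row 445.51–531.37 (AQI 201–300). (300−201)·(482.90−445.51)/(531.37−445.51) + 201 = 99·37.39/85.86 + 201 ≈ 244.11 → 244.
AQIs: Site C=134, Site A=30, Site K=244. Site A (30) − Site C (134) = -104.

-104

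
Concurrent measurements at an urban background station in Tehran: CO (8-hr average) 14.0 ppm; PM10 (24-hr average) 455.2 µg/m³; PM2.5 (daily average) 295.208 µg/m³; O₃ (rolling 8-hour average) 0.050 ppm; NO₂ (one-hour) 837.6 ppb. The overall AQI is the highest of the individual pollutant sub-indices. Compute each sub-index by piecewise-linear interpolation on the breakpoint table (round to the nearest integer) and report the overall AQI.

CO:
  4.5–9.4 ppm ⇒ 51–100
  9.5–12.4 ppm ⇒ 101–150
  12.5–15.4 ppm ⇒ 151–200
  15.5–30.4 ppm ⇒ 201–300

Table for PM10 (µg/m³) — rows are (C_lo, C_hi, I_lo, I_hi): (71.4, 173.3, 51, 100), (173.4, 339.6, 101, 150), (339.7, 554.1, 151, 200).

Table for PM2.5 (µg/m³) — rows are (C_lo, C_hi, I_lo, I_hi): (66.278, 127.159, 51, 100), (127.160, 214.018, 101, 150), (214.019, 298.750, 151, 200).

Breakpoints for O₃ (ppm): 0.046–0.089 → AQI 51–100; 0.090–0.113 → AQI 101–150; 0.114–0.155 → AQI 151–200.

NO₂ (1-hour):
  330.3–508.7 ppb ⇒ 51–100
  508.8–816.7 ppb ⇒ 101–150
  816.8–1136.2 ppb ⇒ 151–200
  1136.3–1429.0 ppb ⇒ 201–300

CO: row 12.5–15.4 (AQI 151–200). (200−151)·(14.0−12.5)/(15.4−12.5) + 151 = 49·1.5/2.9 + 151 ≈ 176.34 → 176.
PM10: 455.2 ∈ [339.7, 554.1] ↔ index [151, 200].
151 + (455.2−339.7)·(200−151)/(554.1−339.7) = 151 + 115.5·49/214.4 ≈ 177.40, so AQI = 177.
PM2.5: 295.208 lies in 214.019–298.750, so I_lo=151, I_hi=200, C_lo=214.019, C_hi=298.750.
(200−151)/(298.750−214.019) × (295.208−214.019) + 151 = 49/84.731 × 81.189 + 151 ≈ 197.95 → 198.
O₃ 0.050: bracket 0.046–0.089 → index 51–100; slope 49/0.043, offset 0.004.
AQI = 51 + 49/0.043·0.004 ≈ 55.56 ⇒ 56.
NO₂: 837.6 ∈ [816.8, 1136.2] ↔ index [151, 200].
151 + (837.6−816.8)·(200−151)/(1136.2−816.8) = 151 + 20.8·49/319.4 ≈ 154.19, so AQI = 154.
Sub-indices: CO→176, PM10→177, PM2.5→198, O₃→56, NO₂→154. Overall AQI = max = 198; dominant pollutant is PM2.5.

198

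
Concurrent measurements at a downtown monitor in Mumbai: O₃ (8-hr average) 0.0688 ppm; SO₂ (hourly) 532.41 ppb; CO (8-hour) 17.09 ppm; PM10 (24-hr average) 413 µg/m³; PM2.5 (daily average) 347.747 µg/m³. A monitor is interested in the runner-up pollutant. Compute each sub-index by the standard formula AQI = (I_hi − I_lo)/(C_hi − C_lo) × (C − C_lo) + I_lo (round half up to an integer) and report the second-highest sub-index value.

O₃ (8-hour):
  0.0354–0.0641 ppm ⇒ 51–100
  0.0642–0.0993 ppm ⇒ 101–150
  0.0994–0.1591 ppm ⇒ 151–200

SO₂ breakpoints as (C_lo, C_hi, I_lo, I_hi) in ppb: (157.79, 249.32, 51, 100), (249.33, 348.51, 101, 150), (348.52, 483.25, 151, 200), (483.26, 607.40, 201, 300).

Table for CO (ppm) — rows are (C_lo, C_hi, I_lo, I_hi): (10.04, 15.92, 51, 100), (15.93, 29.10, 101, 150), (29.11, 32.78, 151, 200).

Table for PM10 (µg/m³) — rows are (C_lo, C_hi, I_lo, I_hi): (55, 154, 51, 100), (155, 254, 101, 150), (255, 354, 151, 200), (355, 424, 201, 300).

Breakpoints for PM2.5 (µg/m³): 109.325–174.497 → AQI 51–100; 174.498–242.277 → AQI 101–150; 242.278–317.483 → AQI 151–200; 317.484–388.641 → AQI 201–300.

243

O₃: row 0.0642–0.0993 (AQI 101–150). (150−101)·(0.0688−0.0642)/(0.0993−0.0642) + 101 = 49·0.0046/0.0351 + 101 ≈ 107.42 → 107.
SO₂: 532.41 ∈ [483.26, 607.40] ↔ index [201, 300].
201 + (532.41−483.26)·(300−201)/(607.40−483.26) = 201 + 49.15·99/124.14 ≈ 240.20, so AQI = 240.
CO 17.09: bracket 15.93–29.10 → index 101–150; slope 49/13.17, offset 1.16.
AQI = 101 + 49/13.17·1.16 ≈ 105.32 ⇒ 105.
PM10: 413 lies in 355–424, so I_lo=201, I_hi=300, C_lo=355, C_hi=424.
(300−201)/(424−355) × (413−355) + 201 = 99/69 × 58 + 201 ≈ 284.22 → 284.
PM2.5: 347.747 ∈ [317.484, 388.641] ↔ index [201, 300].
201 + (347.747−317.484)·(300−201)/(388.641−317.484) = 201 + 30.263·99/71.157 ≈ 243.10, so AQI = 243.
Sub-indices: O₃→107, SO₂→240, CO→105, PM10→284, PM2.5→243. Ranked high→low: 284, 243, 240, 107, 105. Second-highest sub-index = 243.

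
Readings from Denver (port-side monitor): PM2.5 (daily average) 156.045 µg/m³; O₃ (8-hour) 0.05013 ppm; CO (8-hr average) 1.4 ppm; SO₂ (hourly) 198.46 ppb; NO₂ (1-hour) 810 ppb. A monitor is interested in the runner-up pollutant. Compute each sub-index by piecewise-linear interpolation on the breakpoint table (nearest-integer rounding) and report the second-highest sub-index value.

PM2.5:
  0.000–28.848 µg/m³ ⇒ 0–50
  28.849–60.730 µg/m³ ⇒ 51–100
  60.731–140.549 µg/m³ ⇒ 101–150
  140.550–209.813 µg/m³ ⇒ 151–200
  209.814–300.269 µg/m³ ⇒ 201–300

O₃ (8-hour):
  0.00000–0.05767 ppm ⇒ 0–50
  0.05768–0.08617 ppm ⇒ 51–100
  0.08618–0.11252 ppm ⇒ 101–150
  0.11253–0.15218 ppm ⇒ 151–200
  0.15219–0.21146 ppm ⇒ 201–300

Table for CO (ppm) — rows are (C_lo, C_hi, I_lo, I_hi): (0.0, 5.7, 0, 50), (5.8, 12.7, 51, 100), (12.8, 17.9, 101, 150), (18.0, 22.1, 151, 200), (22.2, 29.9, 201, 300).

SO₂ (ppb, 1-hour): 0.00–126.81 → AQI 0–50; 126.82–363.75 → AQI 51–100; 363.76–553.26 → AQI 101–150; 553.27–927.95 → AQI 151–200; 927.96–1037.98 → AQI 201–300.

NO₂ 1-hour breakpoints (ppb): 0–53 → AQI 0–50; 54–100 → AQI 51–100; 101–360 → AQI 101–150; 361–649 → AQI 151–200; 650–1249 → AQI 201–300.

PM2.5 156.045: bracket 140.550–209.813 → index 151–200; slope 49/69.263, offset 15.495.
AQI = 151 + 49/69.263·15.495 ≈ 161.96 ⇒ 162.
O₃ 0.05013: bracket 0.00000–0.05767 → index 0–50; slope 50/0.05767, offset 0.05013.
AQI = 0 + 50/0.05767·0.05013 ≈ 43.46 ⇒ 43.
CO: 1.4 lies in 0.0–5.7, so I_lo=0, I_hi=50, C_lo=0.0, C_hi=5.7.
(50−0)/(5.7−0.0) × (1.4−0.0) + 0 = 50/5.7 × 1.4 + 0 ≈ 12.28 → 12.
SO₂: 198.46 ∈ [126.82, 363.75] ↔ index [51, 100].
51 + (198.46−126.82)·(100−51)/(363.75−126.82) = 51 + 71.64·49/236.93 ≈ 65.82, so AQI = 66.
NO₂: row 650–1249 (AQI 201–300). (300−201)·(810−650)/(1249−650) + 201 = 99·160/599 + 201 ≈ 227.44 → 227.
Sub-indices: PM2.5→162, O₃→43, CO→12, SO₂→66, NO₂→227. Ranked high→low: 227, 162, 66, 43, 12. Second-highest sub-index = 162.

162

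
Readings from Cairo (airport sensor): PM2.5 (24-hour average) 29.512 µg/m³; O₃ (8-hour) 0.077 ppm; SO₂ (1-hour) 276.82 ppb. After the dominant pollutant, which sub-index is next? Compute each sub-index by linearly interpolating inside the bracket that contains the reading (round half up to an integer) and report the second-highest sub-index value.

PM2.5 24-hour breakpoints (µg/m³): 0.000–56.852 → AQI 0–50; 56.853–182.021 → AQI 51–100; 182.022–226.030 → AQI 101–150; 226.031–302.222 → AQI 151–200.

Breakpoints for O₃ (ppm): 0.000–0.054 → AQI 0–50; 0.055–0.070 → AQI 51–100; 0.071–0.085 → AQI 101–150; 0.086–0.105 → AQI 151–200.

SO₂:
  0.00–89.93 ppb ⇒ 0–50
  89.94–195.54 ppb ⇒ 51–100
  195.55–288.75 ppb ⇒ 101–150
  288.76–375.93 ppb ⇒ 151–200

122

PM2.5: row 0.000–56.852 (AQI 0–50). (50−0)·(29.512−0.000)/(56.852−0.000) + 0 = 50·29.512/56.852 + 0 ≈ 25.96 → 26.
O₃: row 0.071–0.085 (AQI 101–150). (150−101)·(0.077−0.071)/(0.085−0.071) + 101 = 49·0.006/0.014 + 101 ≈ 122.00 → 122.
SO₂ 276.82: bracket 195.55–288.75 → index 101–150; slope 49/93.20, offset 81.27.
AQI = 101 + 49/93.20·81.27 ≈ 143.73 ⇒ 144.
Sub-indices: PM2.5→26, O₃→122, SO₂→144. Ranked high→low: 144, 122, 26. Second-highest sub-index = 122.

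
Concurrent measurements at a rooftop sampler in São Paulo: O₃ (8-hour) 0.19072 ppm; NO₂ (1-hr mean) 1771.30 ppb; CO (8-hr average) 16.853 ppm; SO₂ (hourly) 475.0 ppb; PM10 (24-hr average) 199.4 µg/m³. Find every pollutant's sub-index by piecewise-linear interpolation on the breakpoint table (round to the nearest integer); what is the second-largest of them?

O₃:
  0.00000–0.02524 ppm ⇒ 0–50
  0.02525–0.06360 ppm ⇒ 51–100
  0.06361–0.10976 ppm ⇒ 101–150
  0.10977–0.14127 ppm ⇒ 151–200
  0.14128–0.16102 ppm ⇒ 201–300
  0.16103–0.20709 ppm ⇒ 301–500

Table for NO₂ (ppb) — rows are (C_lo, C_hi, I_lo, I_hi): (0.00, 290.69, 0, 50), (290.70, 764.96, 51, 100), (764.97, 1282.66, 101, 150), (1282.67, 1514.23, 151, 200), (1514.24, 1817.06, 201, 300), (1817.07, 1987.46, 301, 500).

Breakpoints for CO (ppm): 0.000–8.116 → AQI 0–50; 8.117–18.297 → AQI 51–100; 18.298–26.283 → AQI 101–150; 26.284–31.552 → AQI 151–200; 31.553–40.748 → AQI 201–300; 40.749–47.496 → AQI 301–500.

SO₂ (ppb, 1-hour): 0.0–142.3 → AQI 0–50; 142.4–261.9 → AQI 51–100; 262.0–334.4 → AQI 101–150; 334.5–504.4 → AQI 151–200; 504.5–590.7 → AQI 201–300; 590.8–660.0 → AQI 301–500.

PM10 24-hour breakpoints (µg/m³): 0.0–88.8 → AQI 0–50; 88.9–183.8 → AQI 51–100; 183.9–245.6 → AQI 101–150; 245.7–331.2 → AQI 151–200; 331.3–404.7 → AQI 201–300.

285

O₃: 0.19072 lies in 0.16103–0.20709, so I_lo=301, I_hi=500, C_lo=0.16103, C_hi=0.20709.
(500−301)/(0.20709−0.16103) × (0.19072−0.16103) + 301 = 199/0.04606 × 0.02969 + 301 ≈ 429.27 → 429.
NO₂: 1771.30 lies in 1514.24–1817.06, so I_lo=201, I_hi=300, C_lo=1514.24, C_hi=1817.06.
(300−201)/(1817.06−1514.24) × (1771.30−1514.24) + 201 = 99/302.82 × 257.06 + 201 ≈ 285.04 → 285.
CO: 16.853 lies in 8.117–18.297, so I_lo=51, I_hi=100, C_lo=8.117, C_hi=18.297.
(100−51)/(18.297−8.117) × (16.853−8.117) + 51 = 49/10.180 × 8.736 + 51 ≈ 93.05 → 93.
SO₂: 475.0 lies in 334.5–504.4, so I_lo=151, I_hi=200, C_lo=334.5, C_hi=504.4.
(200−151)/(504.4−334.5) × (475.0−334.5) + 151 = 49/169.9 × 140.5 + 151 ≈ 191.52 → 192.
PM10 199.4: bracket 183.9–245.6 → index 101–150; slope 49/61.7, offset 15.5.
AQI = 101 + 49/61.7·15.5 ≈ 113.31 ⇒ 113.
Sub-indices: O₃→429, NO₂→285, CO→93, SO₂→192, PM10→113. Ranked high→low: 429, 285, 192, 113, 93. Second-highest sub-index = 285.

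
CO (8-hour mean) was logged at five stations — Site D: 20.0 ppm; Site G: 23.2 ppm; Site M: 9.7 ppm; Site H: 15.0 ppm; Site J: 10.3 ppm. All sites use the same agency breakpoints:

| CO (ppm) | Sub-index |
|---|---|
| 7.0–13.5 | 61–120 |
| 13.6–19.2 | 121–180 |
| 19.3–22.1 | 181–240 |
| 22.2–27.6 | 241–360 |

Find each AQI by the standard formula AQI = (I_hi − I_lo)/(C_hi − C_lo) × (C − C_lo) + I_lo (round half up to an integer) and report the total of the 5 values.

Site D: 20.0 lies in 19.3–22.1, so I_lo=181, I_hi=240, C_lo=19.3, C_hi=22.1.
(240−181)/(22.1−19.3) × (20.0−19.3) + 181 = 59/2.8 × 0.7 + 181 ≈ 195.75 → 196.
Site G: 23.2 lies in 22.2–27.6, so I_lo=241, I_hi=360, C_lo=22.2, C_hi=27.6.
(360−241)/(27.6−22.2) × (23.2−22.2) + 241 = 119/5.4 × 1.0 + 241 ≈ 263.04 → 263.
Site M: row 7.0–13.5 (AQI 61–120). (120−61)·(9.7−7.0)/(13.5−7.0) + 61 = 59·2.7/6.5 + 61 ≈ 85.51 → 86.
Site H: row 13.6–19.2 (AQI 121–180). (180−121)·(15.0−13.6)/(19.2−13.6) + 121 = 59·1.4/5.6 + 121 ≈ 135.75 → 136.
Site J: 10.3 ∈ [7.0, 13.5] ↔ index [61, 120].
61 + (10.3−7.0)·(120−61)/(13.5−7.0) = 61 + 3.3·59/6.5 ≈ 90.95, so AQI = 91.
AQIs: Site D=196, Site G=263, Site M=86, Site H=136, Site J=91. Sum = 196 + 263 + 86 + 136 + 91 = 772.

772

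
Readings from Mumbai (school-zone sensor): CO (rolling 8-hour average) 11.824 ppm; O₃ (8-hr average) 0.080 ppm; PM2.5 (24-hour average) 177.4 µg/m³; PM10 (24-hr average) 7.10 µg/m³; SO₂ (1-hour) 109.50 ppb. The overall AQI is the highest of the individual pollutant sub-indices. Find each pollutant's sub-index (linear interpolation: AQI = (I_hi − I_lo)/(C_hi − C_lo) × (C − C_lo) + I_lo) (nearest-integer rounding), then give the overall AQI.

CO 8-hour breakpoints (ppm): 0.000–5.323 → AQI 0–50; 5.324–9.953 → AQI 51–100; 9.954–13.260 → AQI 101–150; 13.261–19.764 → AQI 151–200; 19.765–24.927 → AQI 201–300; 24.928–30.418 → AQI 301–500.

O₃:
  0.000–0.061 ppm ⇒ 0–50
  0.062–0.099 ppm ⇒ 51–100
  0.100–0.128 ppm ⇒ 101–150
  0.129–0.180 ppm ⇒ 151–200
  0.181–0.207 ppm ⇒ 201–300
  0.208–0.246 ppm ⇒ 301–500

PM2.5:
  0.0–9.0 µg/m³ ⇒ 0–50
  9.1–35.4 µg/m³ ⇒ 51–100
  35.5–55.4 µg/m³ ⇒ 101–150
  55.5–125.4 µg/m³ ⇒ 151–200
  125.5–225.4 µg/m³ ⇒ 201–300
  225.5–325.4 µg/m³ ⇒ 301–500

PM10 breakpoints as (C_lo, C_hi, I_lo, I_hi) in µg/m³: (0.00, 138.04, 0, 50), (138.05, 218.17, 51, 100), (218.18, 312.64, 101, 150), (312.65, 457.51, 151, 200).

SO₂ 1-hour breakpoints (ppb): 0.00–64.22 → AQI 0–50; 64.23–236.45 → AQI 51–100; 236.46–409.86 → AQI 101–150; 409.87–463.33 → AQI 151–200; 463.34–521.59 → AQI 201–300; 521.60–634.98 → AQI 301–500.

252

CO: row 9.954–13.260 (AQI 101–150). (150−101)·(11.824−9.954)/(13.260−9.954) + 101 = 49·1.870/3.306 + 101 ≈ 128.72 → 129.
O₃: row 0.062–0.099 (AQI 51–100). (100−51)·(0.080−0.062)/(0.099−0.062) + 51 = 49·0.018/0.037 + 51 ≈ 74.84 → 75.
PM2.5: 177.4 ∈ [125.5, 225.4] ↔ index [201, 300].
201 + (177.4−125.5)·(300−201)/(225.4−125.5) = 201 + 51.9·99/99.9 ≈ 252.43, so AQI = 252.
PM10: 7.10 ∈ [0.00, 138.04] ↔ index [0, 50].
0 + (7.10−0.00)·(50−0)/(138.04−0.00) = 0 + 7.10·50/138.04 ≈ 2.57, so AQI = 3.
SO₂ 109.50: bracket 64.23–236.45 → index 51–100; slope 49/172.22, offset 45.27.
AQI = 51 + 49/172.22·45.27 ≈ 63.88 ⇒ 64.
Sub-indices: CO→129, O₃→75, PM2.5→252, PM10→3, SO₂→64. Overall AQI = max = 252; dominant pollutant is PM2.5.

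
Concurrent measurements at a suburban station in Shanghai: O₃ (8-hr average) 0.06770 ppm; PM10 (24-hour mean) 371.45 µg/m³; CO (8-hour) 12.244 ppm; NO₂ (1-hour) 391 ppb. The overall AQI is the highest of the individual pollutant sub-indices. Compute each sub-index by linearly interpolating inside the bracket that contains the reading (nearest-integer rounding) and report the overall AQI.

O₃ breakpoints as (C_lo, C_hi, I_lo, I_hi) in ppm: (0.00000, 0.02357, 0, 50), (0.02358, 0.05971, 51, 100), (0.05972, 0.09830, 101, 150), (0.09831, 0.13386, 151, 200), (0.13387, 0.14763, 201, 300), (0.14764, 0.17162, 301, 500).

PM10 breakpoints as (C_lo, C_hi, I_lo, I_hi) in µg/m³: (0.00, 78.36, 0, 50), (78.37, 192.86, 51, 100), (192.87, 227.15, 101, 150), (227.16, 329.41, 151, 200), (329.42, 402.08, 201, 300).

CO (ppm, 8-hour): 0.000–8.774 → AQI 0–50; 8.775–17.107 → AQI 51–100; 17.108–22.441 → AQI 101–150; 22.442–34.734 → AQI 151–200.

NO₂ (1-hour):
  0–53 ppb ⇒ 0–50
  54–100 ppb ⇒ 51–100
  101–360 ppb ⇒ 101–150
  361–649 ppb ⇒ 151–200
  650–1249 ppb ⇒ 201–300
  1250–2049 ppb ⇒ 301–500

258

O₃: 0.06770 lies in 0.05972–0.09830, so I_lo=101, I_hi=150, C_lo=0.05972, C_hi=0.09830.
(150−101)/(0.09830−0.05972) × (0.06770−0.05972) + 101 = 49/0.03858 × 0.00798 + 101 ≈ 111.14 → 111.
PM10: 371.45 ∈ [329.42, 402.08] ↔ index [201, 300].
201 + (371.45−329.42)·(300−201)/(402.08−329.42) = 201 + 42.03·99/72.66 ≈ 258.27, so AQI = 258.
CO: row 8.775–17.107 (AQI 51–100). (100−51)·(12.244−8.775)/(17.107−8.775) + 51 = 49·3.469/8.332 + 51 ≈ 71.40 → 71.
NO₂: 391 lies in 361–649, so I_lo=151, I_hi=200, C_lo=361, C_hi=649.
(200−151)/(649−361) × (391−361) + 151 = 49/288 × 30 + 151 ≈ 156.10 → 156.
Sub-indices: O₃→111, PM10→258, CO→71, NO₂→156. Overall AQI = max = 258; dominant pollutant is PM10.
AQI 258: Very Unhealthy.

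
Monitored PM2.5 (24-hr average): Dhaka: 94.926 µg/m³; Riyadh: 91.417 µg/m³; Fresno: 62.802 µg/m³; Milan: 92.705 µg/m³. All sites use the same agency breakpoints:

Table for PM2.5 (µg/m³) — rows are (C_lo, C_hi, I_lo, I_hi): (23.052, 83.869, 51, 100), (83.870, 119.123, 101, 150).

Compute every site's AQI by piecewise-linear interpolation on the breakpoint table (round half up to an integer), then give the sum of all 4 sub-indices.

423

Dhaka 94.926: bracket 83.870–119.123 → index 101–150; slope 49/35.253, offset 11.056.
AQI = 101 + 49/35.253·11.056 ≈ 116.37 ⇒ 116.
Riyadh: 91.417 ∈ [83.870, 119.123] ↔ index [101, 150].
101 + (91.417−83.870)·(150−101)/(119.123−83.870) = 101 + 7.547·49/35.253 ≈ 111.49, so AQI = 111.
Fresno: row 23.052–83.869 (AQI 51–100). (100−51)·(62.802−23.052)/(83.869−23.052) + 51 = 49·39.750/60.817 + 51 ≈ 83.03 → 83.
Milan: 92.705 lies in 83.870–119.123, so I_lo=101, I_hi=150, C_lo=83.870, C_hi=119.123.
(150−101)/(119.123−83.870) × (92.705−83.870) + 101 = 49/35.253 × 8.835 + 101 ≈ 113.28 → 113.
AQIs: Dhaka=116, Riyadh=111, Fresno=83, Milan=113. Sum = 116 + 111 + 83 + 113 = 423.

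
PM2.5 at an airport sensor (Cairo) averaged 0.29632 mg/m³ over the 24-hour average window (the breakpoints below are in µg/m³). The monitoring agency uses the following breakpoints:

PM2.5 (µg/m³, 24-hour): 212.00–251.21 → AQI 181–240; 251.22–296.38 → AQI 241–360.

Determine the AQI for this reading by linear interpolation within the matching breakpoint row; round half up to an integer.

Convert: 0.29632 mg/m³ = 296.32 µg/m³.
PM2.5: 296.32 lies in 251.22–296.38, so I_lo=241, I_hi=360, C_lo=251.22, C_hi=296.38.
(360−241)/(296.38−251.22) × (296.32−251.22) + 241 = 119/45.16 × 45.10 + 241 ≈ 359.84 → 360.

360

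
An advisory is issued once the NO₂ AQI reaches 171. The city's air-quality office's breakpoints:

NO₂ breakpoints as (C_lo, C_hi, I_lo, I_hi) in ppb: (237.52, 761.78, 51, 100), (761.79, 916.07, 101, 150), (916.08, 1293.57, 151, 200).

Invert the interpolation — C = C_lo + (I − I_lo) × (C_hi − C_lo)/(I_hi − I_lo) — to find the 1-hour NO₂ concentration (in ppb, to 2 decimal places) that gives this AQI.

1070.16

AQI 171 lies in the 151–200 band, which corresponds to 916.08–1293.57 ppb.
C = 916.08 + (171−151)×(1293.57−916.08)/(200−151) = 916.08 + 20×377.49/49 ≈ 1070.1576 ppb → 1070.16 ppb to 2 dp.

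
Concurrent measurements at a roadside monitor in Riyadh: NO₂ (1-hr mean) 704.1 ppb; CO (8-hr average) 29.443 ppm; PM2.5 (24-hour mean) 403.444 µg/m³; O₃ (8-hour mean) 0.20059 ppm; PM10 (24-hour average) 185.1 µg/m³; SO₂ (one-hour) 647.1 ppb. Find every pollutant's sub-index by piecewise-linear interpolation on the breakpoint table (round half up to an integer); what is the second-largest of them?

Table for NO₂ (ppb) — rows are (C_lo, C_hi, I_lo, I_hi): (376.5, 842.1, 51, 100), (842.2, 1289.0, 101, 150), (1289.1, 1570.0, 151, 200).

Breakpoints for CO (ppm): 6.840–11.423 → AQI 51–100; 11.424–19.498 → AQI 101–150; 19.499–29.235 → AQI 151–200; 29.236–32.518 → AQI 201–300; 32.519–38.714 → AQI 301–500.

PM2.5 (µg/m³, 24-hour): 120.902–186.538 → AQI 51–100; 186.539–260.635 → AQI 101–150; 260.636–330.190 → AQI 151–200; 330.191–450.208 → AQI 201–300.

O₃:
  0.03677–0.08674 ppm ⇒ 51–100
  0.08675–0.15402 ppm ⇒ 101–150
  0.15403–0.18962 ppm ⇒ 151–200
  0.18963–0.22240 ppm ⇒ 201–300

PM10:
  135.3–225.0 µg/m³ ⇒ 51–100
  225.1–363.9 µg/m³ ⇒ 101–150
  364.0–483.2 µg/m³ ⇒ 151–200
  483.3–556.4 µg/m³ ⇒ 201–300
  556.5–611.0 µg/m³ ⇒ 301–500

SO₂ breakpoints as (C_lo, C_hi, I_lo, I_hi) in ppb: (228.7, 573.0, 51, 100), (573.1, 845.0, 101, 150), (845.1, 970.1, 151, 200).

234

NO₂: 704.1 ∈ [376.5, 842.1] ↔ index [51, 100].
51 + (704.1−376.5)·(100−51)/(842.1−376.5) = 51 + 327.6·49/465.6 ≈ 85.48, so AQI = 85.
CO 29.443: bracket 29.236–32.518 → index 201–300; slope 99/3.282, offset 0.207.
AQI = 201 + 99/3.282·0.207 ≈ 207.24 ⇒ 207.
PM2.5: 403.444 ∈ [330.191, 450.208] ↔ index [201, 300].
201 + (403.444−330.191)·(300−201)/(450.208−330.191) = 201 + 73.253·99/120.017 ≈ 261.43, so AQI = 261.
O₃: 0.20059 ∈ [0.18963, 0.22240] ↔ index [201, 300].
201 + (0.20059−0.18963)·(300−201)/(0.22240−0.18963) = 201 + 0.01096·99/0.03277 ≈ 234.11, so AQI = 234.
PM10: 185.1 lies in 135.3–225.0, so I_lo=51, I_hi=100, C_lo=135.3, C_hi=225.0.
(100−51)/(225.0−135.3) × (185.1−135.3) + 51 = 49/89.7 × 49.8 + 51 ≈ 78.20 → 78.
SO₂: 647.1 ∈ [573.1, 845.0] ↔ index [101, 150].
101 + (647.1−573.1)·(150−101)/(845.0−573.1) = 101 + 74.0·49/271.9 ≈ 114.34, so AQI = 114.
Sub-indices: NO₂→85, CO→207, PM2.5→261, O₃→234, PM10→78, SO₂→114. Ranked high→low: 261, 234, 207, 114, 85, 78. Second-highest sub-index = 234.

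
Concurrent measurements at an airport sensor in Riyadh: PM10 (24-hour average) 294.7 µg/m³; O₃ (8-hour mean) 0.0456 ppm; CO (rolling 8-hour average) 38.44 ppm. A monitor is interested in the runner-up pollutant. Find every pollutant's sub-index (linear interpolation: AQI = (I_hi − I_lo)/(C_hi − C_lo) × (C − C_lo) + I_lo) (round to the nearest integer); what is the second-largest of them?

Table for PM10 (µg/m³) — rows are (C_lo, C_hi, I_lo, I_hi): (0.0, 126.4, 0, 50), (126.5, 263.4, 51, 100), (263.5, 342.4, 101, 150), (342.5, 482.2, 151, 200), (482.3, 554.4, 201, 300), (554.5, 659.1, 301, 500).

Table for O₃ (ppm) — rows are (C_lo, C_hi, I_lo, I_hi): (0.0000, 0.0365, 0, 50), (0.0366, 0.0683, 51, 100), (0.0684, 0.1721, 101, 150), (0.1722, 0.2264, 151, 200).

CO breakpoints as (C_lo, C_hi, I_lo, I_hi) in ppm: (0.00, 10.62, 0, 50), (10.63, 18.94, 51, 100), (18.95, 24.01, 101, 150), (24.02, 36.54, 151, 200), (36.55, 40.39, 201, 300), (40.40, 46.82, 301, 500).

120

PM10: row 263.5–342.4 (AQI 101–150). (150−101)·(294.7−263.5)/(342.4−263.5) + 101 = 49·31.2/78.9 + 101 ≈ 120.38 → 120.
O₃: 0.0456 ∈ [0.0366, 0.0683] ↔ index [51, 100].
51 + (0.0456−0.0366)·(100−51)/(0.0683−0.0366) = 51 + 0.0090·49/0.0317 ≈ 64.91, so AQI = 65.
CO: row 36.55–40.39 (AQI 201–300). (300−201)·(38.44−36.55)/(40.39−36.55) + 201 = 99·1.89/3.84 + 201 ≈ 249.73 → 250.
Sub-indices: PM10→120, O₃→65, CO→250. Ranked high→low: 250, 120, 65. Second-highest sub-index = 120.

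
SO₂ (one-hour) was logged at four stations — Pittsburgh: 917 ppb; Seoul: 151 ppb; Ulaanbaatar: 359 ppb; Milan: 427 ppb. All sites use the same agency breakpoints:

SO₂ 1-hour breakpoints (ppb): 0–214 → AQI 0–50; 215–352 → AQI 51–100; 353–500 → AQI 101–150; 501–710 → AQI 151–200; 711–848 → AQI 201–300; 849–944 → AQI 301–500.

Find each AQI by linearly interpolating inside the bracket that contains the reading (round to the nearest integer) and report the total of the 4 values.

Pittsburgh 917: bracket 849–944 → index 301–500; slope 199/95, offset 68.
AQI = 301 + 199/95·68 ≈ 443.44 ⇒ 443.
Seoul 151: bracket 0–214 → index 0–50; slope 50/214, offset 151.
AQI = 0 + 50/214·151 ≈ 35.28 ⇒ 35.
Ulaanbaatar 359: bracket 353–500 → index 101–150; slope 49/147, offset 6.
AQI = 101 + 49/147·6 ≈ 103.00 ⇒ 103.
Milan: row 353–500 (AQI 101–150). (150−101)·(427−353)/(500−353) + 101 = 49·74/147 + 101 ≈ 125.67 → 126.
AQIs: Pittsburgh=443, Seoul=35, Ulaanbaatar=103, Milan=126. Sum = 443 + 35 + 103 + 126 = 707.

707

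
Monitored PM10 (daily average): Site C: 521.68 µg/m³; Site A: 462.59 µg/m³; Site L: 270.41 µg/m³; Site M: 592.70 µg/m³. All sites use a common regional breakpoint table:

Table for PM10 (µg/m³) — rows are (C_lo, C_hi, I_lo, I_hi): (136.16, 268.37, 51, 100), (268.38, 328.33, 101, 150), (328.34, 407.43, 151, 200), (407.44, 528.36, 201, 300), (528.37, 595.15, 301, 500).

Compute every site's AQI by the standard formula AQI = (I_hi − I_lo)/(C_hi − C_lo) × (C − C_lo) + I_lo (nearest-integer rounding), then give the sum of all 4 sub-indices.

Site C 521.68: bracket 407.44–528.36 → index 201–300; slope 99/120.92, offset 114.24.
AQI = 201 + 99/120.92·114.24 ≈ 294.53 ⇒ 295.
Site A: 462.59 lies in 407.44–528.36, so I_lo=201, I_hi=300, C_lo=407.44, C_hi=528.36.
(300−201)/(528.36−407.44) × (462.59−407.44) + 201 = 99/120.92 × 55.15 + 201 ≈ 246.15 → 246.
Site L 270.41: bracket 268.38–328.33 → index 101–150; slope 49/59.95, offset 2.03.
AQI = 101 + 49/59.95·2.03 ≈ 102.66 ⇒ 103.
Site M: row 528.37–595.15 (AQI 301–500). (500−301)·(592.70−528.37)/(595.15−528.37) + 301 = 199·64.33/66.78 + 301 ≈ 492.70 → 493.
AQIs: Site C=295, Site A=246, Site L=103, Site M=493. Sum = 295 + 246 + 103 + 493 = 1137.

1137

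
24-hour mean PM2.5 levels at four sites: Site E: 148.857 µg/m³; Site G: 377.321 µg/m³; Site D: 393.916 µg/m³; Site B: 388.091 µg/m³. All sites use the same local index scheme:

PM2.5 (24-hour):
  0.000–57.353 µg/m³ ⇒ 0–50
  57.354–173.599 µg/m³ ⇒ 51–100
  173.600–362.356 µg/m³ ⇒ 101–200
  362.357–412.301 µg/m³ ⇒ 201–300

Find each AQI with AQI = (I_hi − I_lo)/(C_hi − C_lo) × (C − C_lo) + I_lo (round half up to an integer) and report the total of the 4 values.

Site E: 148.857 lies in 57.354–173.599, so I_lo=51, I_hi=100, C_lo=57.354, C_hi=173.599.
(100−51)/(173.599−57.354) × (148.857−57.354) + 51 = 49/116.245 × 91.503 + 51 ≈ 89.57 → 90.
Site G: 377.321 ∈ [362.357, 412.301] ↔ index [201, 300].
201 + (377.321−362.357)·(300−201)/(412.301−362.357) = 201 + 14.964·99/49.944 ≈ 230.66, so AQI = 231.
Site D: 393.916 lies in 362.357–412.301, so I_lo=201, I_hi=300, C_lo=362.357, C_hi=412.301.
(300−201)/(412.301−362.357) × (393.916−362.357) + 201 = 99/49.944 × 31.559 + 201 ≈ 263.56 → 264.
Site B: row 362.357–412.301 (AQI 201–300). (300−201)·(388.091−362.357)/(412.301−362.357) + 201 = 99·25.734/49.944 + 201 ≈ 252.01 → 252.
AQIs: Site E=90, Site G=231, Site D=264, Site B=252. Sum = 90 + 231 + 264 + 252 = 837.

837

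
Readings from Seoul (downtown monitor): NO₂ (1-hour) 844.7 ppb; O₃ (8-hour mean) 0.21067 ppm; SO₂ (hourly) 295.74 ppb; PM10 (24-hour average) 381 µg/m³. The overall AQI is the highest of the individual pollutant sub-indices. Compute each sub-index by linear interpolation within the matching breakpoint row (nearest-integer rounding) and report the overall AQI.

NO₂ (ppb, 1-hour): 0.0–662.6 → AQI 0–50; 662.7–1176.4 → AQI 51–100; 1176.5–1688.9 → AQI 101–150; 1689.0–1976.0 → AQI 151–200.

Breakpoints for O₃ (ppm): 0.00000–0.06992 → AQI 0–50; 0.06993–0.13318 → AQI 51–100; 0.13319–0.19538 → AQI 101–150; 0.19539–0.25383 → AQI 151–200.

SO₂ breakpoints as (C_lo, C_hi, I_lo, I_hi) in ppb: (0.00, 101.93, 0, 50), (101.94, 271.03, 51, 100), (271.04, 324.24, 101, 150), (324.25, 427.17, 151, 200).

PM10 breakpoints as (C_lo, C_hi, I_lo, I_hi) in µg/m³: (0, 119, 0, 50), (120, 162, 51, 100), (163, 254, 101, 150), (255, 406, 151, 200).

NO₂: 844.7 lies in 662.7–1176.4, so I_lo=51, I_hi=100, C_lo=662.7, C_hi=1176.4.
(100−51)/(1176.4−662.7) × (844.7−662.7) + 51 = 49/513.7 × 182.0 + 51 ≈ 68.36 → 68.
O₃ 0.21067: bracket 0.19539–0.25383 → index 151–200; slope 49/0.05844, offset 0.01528.
AQI = 151 + 49/0.05844·0.01528 ≈ 163.81 ⇒ 164.
SO₂: 295.74 lies in 271.04–324.24, so I_lo=101, I_hi=150, C_lo=271.04, C_hi=324.24.
(150−101)/(324.24−271.04) × (295.74−271.04) + 101 = 49/53.20 × 24.70 + 101 ≈ 123.75 → 124.
PM10: 381 ∈ [255, 406] ↔ index [151, 200].
151 + (381−255)·(200−151)/(406−255) = 151 + 126·49/151 ≈ 191.89, so AQI = 192.
Sub-indices: NO₂→68, O₃→164, SO₂→124, PM10→192. Overall AQI = max = 192; dominant pollutant is PM10.
AQI 192: Unhealthy.

192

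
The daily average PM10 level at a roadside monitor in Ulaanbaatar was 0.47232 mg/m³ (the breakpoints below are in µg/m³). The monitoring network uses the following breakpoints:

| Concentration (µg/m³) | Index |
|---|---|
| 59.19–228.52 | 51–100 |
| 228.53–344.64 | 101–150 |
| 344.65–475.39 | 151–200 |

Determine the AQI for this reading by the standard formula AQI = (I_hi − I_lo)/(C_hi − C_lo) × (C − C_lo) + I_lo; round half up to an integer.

Convert: 0.47232 mg/m³ = 472.32 µg/m³.
PM10: 472.32 ∈ [344.65, 475.39] ↔ index [151, 200].
151 + (472.32−344.65)·(200−151)/(475.39−344.65) = 151 + 127.67·49/130.74 ≈ 198.85, so AQI = 199.

199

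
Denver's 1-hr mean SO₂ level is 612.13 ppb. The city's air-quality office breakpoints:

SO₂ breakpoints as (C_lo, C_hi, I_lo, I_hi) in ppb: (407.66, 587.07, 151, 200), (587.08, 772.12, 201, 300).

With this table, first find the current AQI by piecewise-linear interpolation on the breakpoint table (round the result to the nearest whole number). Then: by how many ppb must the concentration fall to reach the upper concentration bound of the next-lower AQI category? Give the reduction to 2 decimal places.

25.06

SO₂: 612.13 lies in 587.08–772.12, so I_lo=201, I_hi=300, C_lo=587.08, C_hi=772.12.
(300−201)/(772.12−587.08) × (612.13−587.08) + 201 = 99/185.04 × 25.05 + 201 ≈ 214.40 → 214.
Current AQI 214 is in the Very Unhealthy range (201–300). The next-lower category tops out at AQI 200, whose upper concentration bound is 587.07 ppb.
Reduction needed = 612.13 − 587.07 = 25.06 ppb.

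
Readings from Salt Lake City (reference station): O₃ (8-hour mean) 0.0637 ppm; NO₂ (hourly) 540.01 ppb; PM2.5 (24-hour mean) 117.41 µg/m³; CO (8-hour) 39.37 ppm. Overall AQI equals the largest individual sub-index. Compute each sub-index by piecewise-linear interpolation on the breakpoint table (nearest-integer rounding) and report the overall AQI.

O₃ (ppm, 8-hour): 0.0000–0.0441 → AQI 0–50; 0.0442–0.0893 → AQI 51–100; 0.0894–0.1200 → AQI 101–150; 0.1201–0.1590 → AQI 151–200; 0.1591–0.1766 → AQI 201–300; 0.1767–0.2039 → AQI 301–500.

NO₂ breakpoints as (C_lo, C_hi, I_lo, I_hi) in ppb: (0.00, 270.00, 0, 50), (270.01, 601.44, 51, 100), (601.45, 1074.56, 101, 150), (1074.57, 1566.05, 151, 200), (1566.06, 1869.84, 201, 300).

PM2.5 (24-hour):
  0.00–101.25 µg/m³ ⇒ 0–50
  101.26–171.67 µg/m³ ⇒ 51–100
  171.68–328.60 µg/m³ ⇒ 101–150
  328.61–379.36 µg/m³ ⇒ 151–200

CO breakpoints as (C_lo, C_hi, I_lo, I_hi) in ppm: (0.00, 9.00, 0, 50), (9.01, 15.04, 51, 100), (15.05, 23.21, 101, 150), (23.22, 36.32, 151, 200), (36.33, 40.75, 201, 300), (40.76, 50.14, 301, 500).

O₃: 0.0637 lies in 0.0442–0.0893, so I_lo=51, I_hi=100, C_lo=0.0442, C_hi=0.0893.
(100−51)/(0.0893−0.0442) × (0.0637−0.0442) + 51 = 49/0.0451 × 0.0195 + 51 ≈ 72.19 → 72.
NO₂: 540.01 lies in 270.01–601.44, so I_lo=51, I_hi=100, C_lo=270.01, C_hi=601.44.
(100−51)/(601.44−270.01) × (540.01−270.01) + 51 = 49/331.43 × 270.00 + 51 ≈ 90.92 → 91.
PM2.5: 117.41 ∈ [101.26, 171.67] ↔ index [51, 100].
51 + (117.41−101.26)·(100−51)/(171.67−101.26) = 51 + 16.15·49/70.41 ≈ 62.24, so AQI = 62.
CO 39.37: bracket 36.33–40.75 → index 201–300; slope 99/4.42, offset 3.04.
AQI = 201 + 99/4.42·3.04 ≈ 269.09 ⇒ 269.
Sub-indices: O₃→72, NO₂→91, PM2.5→62, CO→269. Overall AQI = max = 269; dominant pollutant is CO.

269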